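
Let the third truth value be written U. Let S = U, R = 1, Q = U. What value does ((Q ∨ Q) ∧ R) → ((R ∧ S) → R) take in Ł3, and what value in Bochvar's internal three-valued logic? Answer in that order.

In Ł3: Q ∨ Q = U ∨ U = U
(Q ∨ Q) ∧ R = U ∧ 1 = U
R ∧ S = 1 ∧ U = U
(R ∧ S) → R = U → 1 = 1
((Q ∨ Q) ∧ R) → ((R ∧ S) → R) = U → 1 = 1
In Bochvar's internal three-valued logic: Q ∨ Q = U ∨ U = U
(Q ∨ Q) ∧ R = U ∧ 1 = U
R ∧ S = 1 ∧ U = U
(R ∧ S) → R = U → 1 = U  [any arg is the third value ⇒ result is the third value]
((Q ∨ Q) ∧ R) → ((R ∧ S) → R) = U → U = U
They differ because Ł3 and Bochvar's internal three-valued logic treat U differently under the binary connectives.

1; U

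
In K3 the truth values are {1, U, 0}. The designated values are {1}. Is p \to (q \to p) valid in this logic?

Countermodel: p=U, q=1 gives U, which is not designated.

No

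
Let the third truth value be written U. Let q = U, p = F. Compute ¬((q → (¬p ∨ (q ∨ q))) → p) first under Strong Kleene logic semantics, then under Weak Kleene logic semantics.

T; U

In Strong Kleene logic: ¬p = ¬F = T
q ∨ q = U ∨ U = U
¬p ∨ (q ∨ q) = T ∨ U = T
q → (¬p ∨ (q ∨ q)) = U → T = T
(q → (¬p ∨ (q ∨ q))) → p = T → F = F
¬((q → (¬p ∨ (q ∨ q))) → p) = ¬F = T
In Weak Kleene logic: ¬p = ¬F = T
q ∨ q = U ∨ U = U
¬p ∨ (q ∨ q) = T ∨ U = U
q → (¬p ∨ (q ∨ q)) = U → U = U  [any arg is the third value ⇒ result is the third value]
(q → (¬p ∨ (q ∨ q))) → p = U → F = U
¬((q → (¬p ∨ (q ∨ q))) → p) = ¬U = U
They differ because Strong Kleene logic and Weak Kleene logic treat U differently under the binary connectives.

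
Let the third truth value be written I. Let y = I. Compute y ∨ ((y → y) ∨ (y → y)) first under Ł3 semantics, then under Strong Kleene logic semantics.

In Ł3: y → y = I → I = 1  [min(1, 1−½+½)]
y → y = I → I = 1
(y → y) ∨ (y → y) = 1 ∨ 1 = 1
y ∨ ((y → y) ∨ (y → y)) = I ∨ 1 = 1
In Strong Kleene logic: y → y = I → I = I
y → y = I → I = I
(y → y) ∨ (y → y) = I ∨ I = I
y ∨ ((y → y) ∨ (y → y)) = I ∨ I = I
They differ because Ł3 and Strong Kleene logic treat I differently under implication.

1; I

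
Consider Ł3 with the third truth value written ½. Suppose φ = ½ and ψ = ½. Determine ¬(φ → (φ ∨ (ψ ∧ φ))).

F

ψ ∧ φ = ½ ∧ ½ = ½
φ ∨ (ψ ∧ φ) = ½ ∨ ½ = ½
φ → (φ ∨ (ψ ∧ φ)) = ½ → ½ = T  [min(1, 1−½+½)]
¬(φ → (φ ∨ (ψ ∧ φ))) = ¬T = F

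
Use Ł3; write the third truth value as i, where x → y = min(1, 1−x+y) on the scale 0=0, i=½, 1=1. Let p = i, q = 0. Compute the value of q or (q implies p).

1

q implies p = 0 implies i = 1  [min(1, 1−0+½)]
q or (q implies p) = 0 or 1 = 1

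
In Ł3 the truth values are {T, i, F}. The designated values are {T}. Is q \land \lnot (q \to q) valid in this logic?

No

Countermodel: q=T gives F, which is not designated.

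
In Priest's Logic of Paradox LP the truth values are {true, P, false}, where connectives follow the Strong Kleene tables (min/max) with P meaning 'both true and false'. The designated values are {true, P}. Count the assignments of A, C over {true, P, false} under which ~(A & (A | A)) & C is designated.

4

Designated under: (A=P, C=true); (A=P, C=P); (A=false, C=true); (A=false, C=P).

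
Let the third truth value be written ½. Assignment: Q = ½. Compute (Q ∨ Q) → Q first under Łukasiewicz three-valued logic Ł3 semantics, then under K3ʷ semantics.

In Łukasiewicz three-valued logic Ł3: Q ∨ Q = ½ ∨ ½ = ½
(Q ∨ Q) → Q = ½ → ½ = 1  [min(1, 1−½+½)]
In K3ʷ: Q ∨ Q = ½ ∨ ½ = ½
(Q ∨ Q) → Q = ½ → ½ = ½  [any arg is the third value ⇒ result is the third value]
They differ because Łukasiewicz three-valued logic Ł3 and K3ʷ treat ½ differently under the binary connectives.

1; ½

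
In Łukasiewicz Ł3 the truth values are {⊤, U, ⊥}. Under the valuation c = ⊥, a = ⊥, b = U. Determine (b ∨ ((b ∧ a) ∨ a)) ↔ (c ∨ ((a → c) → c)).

U

b ∧ a = U ∧ ⊥ = ⊥
(b ∧ a) ∨ a = ⊥ ∨ ⊥ = ⊥
b ∨ ((b ∧ a) ∨ a) = U ∨ ⊥ = U
a → c = ⊥ → ⊥ = ⊤
(a → c) → c = ⊤ → ⊥ = ⊥
c ∨ ((a → c) → c) = ⊥ ∨ ⊥ = ⊥
(b ∨ ((b ∧ a) ∨ a)) ↔ (c ∨ ((a → c) → c)) = U ↔ ⊥ = U  [1 − |½−0|]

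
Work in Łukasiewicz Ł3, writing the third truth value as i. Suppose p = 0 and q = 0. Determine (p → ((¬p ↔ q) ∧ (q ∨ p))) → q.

0

¬p = ¬0 = 1
¬p ↔ q = 1 ↔ 0 = 0
q ∨ p = 0 ∨ 0 = 0
(¬p ↔ q) ∧ (q ∨ p) = 0 ∧ 0 = 0
p → ((¬p ↔ q) ∧ (q ∨ p)) = 0 → 0 = 1
(p → ((¬p ↔ q) ∧ (q ∨ p))) → q = 1 → 0 = 0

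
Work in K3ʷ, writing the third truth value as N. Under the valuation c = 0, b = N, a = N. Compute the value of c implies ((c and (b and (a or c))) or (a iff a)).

a or c = N or 0 = N
b and (a or c) = N and N = N
c and (b and (a or c)) = 0 and N = N
a iff a = N iff N = N
(c and (b and (a or c))) or (a iff a) = N or N = N
c implies ((c and (b and (a or c))) or (a iff a)) = 0 implies N = N  [any arg is the third value ⇒ result is the third value]

N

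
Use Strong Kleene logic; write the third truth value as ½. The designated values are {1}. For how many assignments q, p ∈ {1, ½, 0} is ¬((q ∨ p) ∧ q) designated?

3

Designated under: (q=0, p=1); (q=0, p=½); (q=0, p=0).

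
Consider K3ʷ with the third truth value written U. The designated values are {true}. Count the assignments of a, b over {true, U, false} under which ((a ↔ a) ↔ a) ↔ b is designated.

2

Designated under: (a=true, b=true); (a=false, b=false).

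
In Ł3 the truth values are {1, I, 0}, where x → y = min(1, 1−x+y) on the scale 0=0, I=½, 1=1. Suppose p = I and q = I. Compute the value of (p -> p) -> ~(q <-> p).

p -> p = I -> I = 1
q <-> p = I <-> I = 1
~(q <-> p) = ~1 = 0
(p -> p) -> ~(q <-> p) = 1 -> 0 = 0

0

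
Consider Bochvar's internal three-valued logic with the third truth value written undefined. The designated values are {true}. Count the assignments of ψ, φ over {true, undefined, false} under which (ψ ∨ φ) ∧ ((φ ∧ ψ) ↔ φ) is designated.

2

Designated under: (ψ=true, φ=true); (ψ=true, φ=false).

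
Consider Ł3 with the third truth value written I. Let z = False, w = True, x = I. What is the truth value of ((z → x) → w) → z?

False

z → x = False → I = True  [min(1, 1−0+½)]
(z → x) → w = True → True = True
((z → x) → w) → z = True → False = False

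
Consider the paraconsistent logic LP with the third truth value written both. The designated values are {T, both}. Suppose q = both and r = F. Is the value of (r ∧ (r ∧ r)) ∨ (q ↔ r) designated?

r ∧ r = F ∧ F = F
r ∧ (r ∧ r) = F ∧ F = F
q ↔ r = both ↔ F = both
(r ∧ (r ∧ r)) ∨ (q ↔ r) = F ∨ both = both
both ∈ {T, both}.

Yes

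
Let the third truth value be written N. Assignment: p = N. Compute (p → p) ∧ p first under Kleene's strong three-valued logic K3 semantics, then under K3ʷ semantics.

N; N

In Kleene's strong three-valued logic K3: p → p = N → N = N  [¬N ∨ N]
(p → p) ∧ p = N ∧ N = N
In K3ʷ: p → p = N → N = N
(p → p) ∧ p = N ∧ N = N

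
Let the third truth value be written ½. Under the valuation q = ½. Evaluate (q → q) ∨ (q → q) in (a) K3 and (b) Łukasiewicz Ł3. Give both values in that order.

½; 1

In K3: q → q = ½ → ½ = ½
q → q = ½ → ½ = ½
(q → q) ∨ (q → q) = ½ ∨ ½ = ½
In Łukasiewicz Ł3: q → q = ½ → ½ = 1
q → q = ½ → ½ = 1
(q → q) ∨ (q → q) = 1 ∨ 1 = 1
They differ because K3 and Łukasiewicz Ł3 treat ½ differently under implication.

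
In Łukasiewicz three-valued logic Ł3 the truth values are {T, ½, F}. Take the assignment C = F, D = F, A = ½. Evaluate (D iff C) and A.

D iff C = F iff F = T
(D iff C) and A = T and ½ = ½

½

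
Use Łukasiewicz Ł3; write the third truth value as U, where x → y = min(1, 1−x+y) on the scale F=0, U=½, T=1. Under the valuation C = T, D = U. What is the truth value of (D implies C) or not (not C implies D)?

T

D implies C = U implies T = T  [min(1, 1−½+1)]
not C = not T = F
not C implies D = F implies U = T
not (not C implies D) = not T = F
(D implies C) or not (not C implies D) = T or F = T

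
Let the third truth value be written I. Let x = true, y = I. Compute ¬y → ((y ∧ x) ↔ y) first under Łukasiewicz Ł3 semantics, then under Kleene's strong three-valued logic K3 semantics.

In Łukasiewicz Ł3: ¬y = ¬I = I
y ∧ x = I ∧ true = I
(y ∧ x) ↔ y = I ↔ I = true  [1 − |½−½|]
¬y → ((y ∧ x) ↔ y) = I → true = true
In Kleene's strong three-valued logic K3: ¬y = ¬I = I
y ∧ x = I ∧ true = I
(y ∧ x) ↔ y = I ↔ I = I
¬y → ((y ∧ x) ↔ y) = I → I = I  [¬I ∨ I]
They differ because Łukasiewicz Ł3 and Kleene's strong three-valued logic K3 treat I differently under implication.

true; I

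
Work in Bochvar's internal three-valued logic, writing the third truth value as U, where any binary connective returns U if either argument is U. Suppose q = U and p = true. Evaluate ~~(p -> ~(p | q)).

U

p | q = true | U = U
~(p | q) = ~U = U
p -> ~(p | q) = true -> U = U  [any arg is the third value ⇒ result is the third value]
~(p -> ~(p | q)) = ~U = U
~~(p -> ~(p | q)) = ~U = U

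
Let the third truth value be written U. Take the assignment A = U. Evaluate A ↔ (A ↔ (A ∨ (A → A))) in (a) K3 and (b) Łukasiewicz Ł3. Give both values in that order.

U; T

In K3: A → A = U → U = U
A ∨ (A → A) = U ∨ U = U
A ↔ (A ∨ (A → A)) = U ↔ U = U
A ↔ (A ↔ (A ∨ (A → A))) = U ↔ U = U
In Łukasiewicz Ł3: A → A = U → U = T
A ∨ (A → A) = U ∨ T = T
A ↔ (A ∨ (A → A)) = U ↔ T = U
A ↔ (A ↔ (A ∨ (A → A))) = U ↔ U = T
They differ because K3 and Łukasiewicz Ł3 treat U differently under implication.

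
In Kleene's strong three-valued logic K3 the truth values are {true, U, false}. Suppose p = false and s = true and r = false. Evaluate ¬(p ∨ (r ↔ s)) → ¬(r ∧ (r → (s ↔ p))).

r ↔ s = false ↔ true = false
p ∨ (r ↔ s) = false ∨ false = false
¬(p ∨ (r ↔ s)) = ¬false = true
s ↔ p = true ↔ false = false
r → (s ↔ p) = false → false = true
r ∧ (r → (s ↔ p)) = false ∧ true = false
¬(r ∧ (r → (s ↔ p))) = ¬false = true
¬(p ∨ (r ↔ s)) → ¬(r ∧ (r → (s ↔ p))) = true → true = true

true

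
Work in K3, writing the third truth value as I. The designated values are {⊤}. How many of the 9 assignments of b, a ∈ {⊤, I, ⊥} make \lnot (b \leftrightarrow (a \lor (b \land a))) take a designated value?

2

Designated under: (b=⊤, a=⊥); (b=⊥, a=⊤).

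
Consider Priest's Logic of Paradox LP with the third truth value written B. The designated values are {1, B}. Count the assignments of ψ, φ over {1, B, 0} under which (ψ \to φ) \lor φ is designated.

8

Of the 9 assignments, 8 give a value in {1, B}.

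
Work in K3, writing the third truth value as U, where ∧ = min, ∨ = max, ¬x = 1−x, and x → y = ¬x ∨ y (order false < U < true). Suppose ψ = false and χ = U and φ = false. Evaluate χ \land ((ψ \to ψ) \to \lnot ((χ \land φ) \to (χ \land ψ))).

ψ \to ψ = false \to false = true
χ \land φ = U \land false = false
χ \land ψ = U \land false = false
(χ \land φ) \to (χ \land ψ) = false \to false = true
\lnot ((χ \land φ) \to (χ \land ψ)) = \lnot true = false
(ψ \to ψ) \to \lnot ((χ \land φ) \to (χ \land ψ)) = true \to false = false
χ \land ((ψ \to ψ) \to \lnot ((χ \land φ) \to (χ \land ψ))) = U \land false = false

false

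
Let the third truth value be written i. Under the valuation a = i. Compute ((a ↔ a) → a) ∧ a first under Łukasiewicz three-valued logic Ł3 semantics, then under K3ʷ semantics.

In Łukasiewicz three-valued logic Ł3: a ↔ a = i ↔ i = T  [1 − |½−½|]
(a ↔ a) → a = T → i = i
((a ↔ a) → a) ∧ a = i ∧ i = i
In K3ʷ: a ↔ a = i ↔ i = i
(a ↔ a) → a = i → i = i  [any arg is the third value ⇒ result is the third value]
((a ↔ a) → a) ∧ a = i ∧ i = i

i; i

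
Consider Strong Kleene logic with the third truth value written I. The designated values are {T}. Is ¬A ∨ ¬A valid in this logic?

Countermodel: A=T gives F, which is not designated.

No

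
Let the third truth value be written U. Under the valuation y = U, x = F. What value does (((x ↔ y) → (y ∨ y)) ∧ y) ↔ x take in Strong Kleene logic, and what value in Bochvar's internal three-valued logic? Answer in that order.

In Strong Kleene logic: x ↔ y = F ↔ U = U
y ∨ y = U ∨ U = U
(x ↔ y) → (y ∨ y) = U → U = U  [¬U ∨ U]
((x ↔ y) → (y ∨ y)) ∧ y = U ∧ U = U
(((x ↔ y) → (y ∨ y)) ∧ y) ↔ x = U ↔ F = U
In Bochvar's internal three-valued logic: x ↔ y = F ↔ U = U
y ∨ y = U ∨ U = U
(x ↔ y) → (y ∨ y) = U → U = U  [any arg is the third value ⇒ result is the third value]
((x ↔ y) → (y ∨ y)) ∧ y = U ∧ U = U
(((x ↔ y) → (y ∨ y)) ∧ y) ↔ x = U ↔ F = U

U; U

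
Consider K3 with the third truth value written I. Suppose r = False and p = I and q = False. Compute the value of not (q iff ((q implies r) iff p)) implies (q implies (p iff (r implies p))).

q implies r = False implies False = True
(q implies r) iff p = True iff I = I
q iff ((q implies r) iff p) = False iff I = I
not (q iff ((q implies r) iff p)) = not I = I
r implies p = False implies I = True  [not False or I]
p iff (r implies p) = I iff True = I
q implies (p iff (r implies p)) = False implies I = True
not (q iff ((q implies r) iff p)) implies (q implies (p iff (r implies p))) = I implies True = True

True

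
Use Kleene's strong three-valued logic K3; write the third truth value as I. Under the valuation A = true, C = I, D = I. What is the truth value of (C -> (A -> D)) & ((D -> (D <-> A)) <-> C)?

I

A -> D = true -> I = I
C -> (A -> D) = I -> I = I
D <-> A = I <-> true = I
D -> (D <-> A) = I -> I = I
(D -> (D <-> A)) <-> C = I <-> I = I
(C -> (A -> D)) & ((D -> (D <-> A)) <-> C) = I & I = I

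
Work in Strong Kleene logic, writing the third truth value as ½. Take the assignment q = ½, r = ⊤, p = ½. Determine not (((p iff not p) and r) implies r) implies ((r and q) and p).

⊤

not p = not ½ = ½
p iff not p = ½ iff ½ = ½
(p iff not p) and r = ½ and ⊤ = ½
((p iff not p) and r) implies r = ½ implies ⊤ = ⊤  [not ½ or ⊤]
not (((p iff not p) and r) implies r) = not ⊤ = ⊥
r and q = ⊤ and ½ = ½
(r and q) and p = ½ and ½ = ½
not (((p iff not p) and r) implies r) implies ((r and q) and p) = ⊥ implies ½ = ⊤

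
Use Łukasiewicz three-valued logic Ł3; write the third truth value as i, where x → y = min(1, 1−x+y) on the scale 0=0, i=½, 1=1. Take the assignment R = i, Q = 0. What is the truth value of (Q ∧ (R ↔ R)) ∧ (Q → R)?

0

R ↔ R = i ↔ i = 1
Q ∧ (R ↔ R) = 0 ∧ 1 = 0
Q → R = 0 → i = 1
(Q ∧ (R ↔ R)) ∧ (Q → R) = 0 ∧ 1 = 0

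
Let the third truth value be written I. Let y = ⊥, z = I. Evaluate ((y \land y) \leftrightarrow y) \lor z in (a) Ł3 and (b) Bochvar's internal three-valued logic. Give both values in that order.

⊤; I

In Ł3: y \land y = ⊥ \land ⊥ = ⊥
(y \land y) \leftrightarrow y = ⊥ \leftrightarrow ⊥ = ⊤
((y \land y) \leftrightarrow y) \lor z = ⊤ \lor I = ⊤
In Bochvar's internal three-valued logic: y \land y = ⊥ \land ⊥ = ⊥
(y \land y) \leftrightarrow y = ⊥ \leftrightarrow ⊥ = ⊤
((y \land y) \leftrightarrow y) \lor z = ⊤ \lor I = I
They differ because Ł3 and Bochvar's internal three-valued logic treat I differently under the binary connectives.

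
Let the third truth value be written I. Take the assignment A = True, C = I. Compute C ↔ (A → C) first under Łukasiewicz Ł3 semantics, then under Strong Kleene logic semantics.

True; I

In Łukasiewicz Ł3: A → C = True → I = I  [min(1, 1−1+½)]
C ↔ (A → C) = I ↔ I = True
In Strong Kleene logic: A → C = True → I = I  [¬True ∨ I]
C ↔ (A → C) = I ↔ I = I
They differ because Łukasiewicz Ł3 and Strong Kleene logic treat I differently under implication.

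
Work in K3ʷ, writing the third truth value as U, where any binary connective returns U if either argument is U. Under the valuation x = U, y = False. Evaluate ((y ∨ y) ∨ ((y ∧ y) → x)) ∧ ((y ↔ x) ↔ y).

y ∨ y = False ∨ False = False
y ∧ y = False ∧ False = False
(y ∧ y) → x = False → U = U  [any arg is the third value ⇒ result is the third value]
(y ∨ y) ∨ ((y ∧ y) → x) = False ∨ U = U
y ↔ x = False ↔ U = U
(y ↔ x) ↔ y = U ↔ False = U
((y ∨ y) ∨ ((y ∧ y) → x)) ∧ ((y ↔ x) ↔ y) = U ∧ U = U

U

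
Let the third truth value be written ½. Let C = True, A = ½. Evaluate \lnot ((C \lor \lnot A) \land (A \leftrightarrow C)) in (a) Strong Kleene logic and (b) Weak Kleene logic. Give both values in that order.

In Strong Kleene logic: \lnot A = \lnot ½ = ½
C \lor \lnot A = True \lor ½ = True
A \leftrightarrow C = ½ \leftrightarrow True = ½
(C \lor \lnot A) \land (A \leftrightarrow C) = True \land ½ = ½
\lnot ((C \lor \lnot A) \land (A \leftrightarrow C)) = \lnot ½ = ½
In Weak Kleene logic: \lnot A = \lnot ½ = ½
C \lor \lnot A = True \lor ½ = ½
A \leftrightarrow C = ½ \leftrightarrow True = ½
(C \lor \lnot A) \land (A \leftrightarrow C) = ½ \land ½ = ½
\lnot ((C \lor \lnot A) \land (A \leftrightarrow C)) = \lnot ½ = ½

½; ½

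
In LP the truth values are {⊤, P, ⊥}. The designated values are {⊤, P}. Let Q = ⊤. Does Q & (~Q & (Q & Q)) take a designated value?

~Q = ~⊤ = ⊥
Q & Q = ⊤ & ⊤ = ⊤
~Q & (Q & Q) = ⊥ & ⊤ = ⊥
Q & (~Q & (Q & Q)) = ⊤ & ⊥ = ⊥
⊥ ∉ {⊤, P}.

No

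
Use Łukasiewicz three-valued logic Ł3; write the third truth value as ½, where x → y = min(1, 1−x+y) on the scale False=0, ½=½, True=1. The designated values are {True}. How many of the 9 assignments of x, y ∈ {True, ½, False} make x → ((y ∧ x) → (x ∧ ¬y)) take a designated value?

Of the 9 assignments, 8 give a value in {True}.

8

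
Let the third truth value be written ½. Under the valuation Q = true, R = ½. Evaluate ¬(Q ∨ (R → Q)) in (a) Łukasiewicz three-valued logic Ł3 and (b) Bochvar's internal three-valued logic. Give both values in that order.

In Łukasiewicz three-valued logic Ł3: R → Q = ½ → true = true  [min(1, 1−½+1)]
Q ∨ (R → Q) = true ∨ true = true
¬(Q ∨ (R → Q)) = ¬true = false
In Bochvar's internal three-valued logic: R → Q = ½ → true = ½  [any arg is the third value ⇒ result is the third value]
Q ∨ (R → Q) = true ∨ ½ = ½
¬(Q ∨ (R → Q)) = ¬½ = ½
They differ because Łukasiewicz three-valued logic Ł3 and Bochvar's internal three-valued logic treat ½ differently under the binary connectives.

false; ½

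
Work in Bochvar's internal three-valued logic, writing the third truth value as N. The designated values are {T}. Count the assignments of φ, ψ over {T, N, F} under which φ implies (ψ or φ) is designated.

4

Designated under: (φ=T, ψ=T); (φ=T, ψ=F); (φ=F, ψ=T); (φ=F, ψ=F).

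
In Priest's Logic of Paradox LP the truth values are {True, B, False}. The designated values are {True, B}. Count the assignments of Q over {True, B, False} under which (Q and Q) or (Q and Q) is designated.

Q=True: True ✓
Q=B: B ✓
Q=False: False ·

2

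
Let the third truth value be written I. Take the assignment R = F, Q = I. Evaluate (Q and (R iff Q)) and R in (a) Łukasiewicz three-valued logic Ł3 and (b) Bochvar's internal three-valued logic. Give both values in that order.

In Łukasiewicz three-valued logic Ł3: R iff Q = F iff I = I  [1 − |0−½|]
Q and (R iff Q) = I and I = I
(Q and (R iff Q)) and R = I and F = F
In Bochvar's internal three-valued logic: R iff Q = F iff I = I
Q and (R iff Q) = I and I = I
(Q and (R iff Q)) and R = I and F = I
They differ because Łukasiewicz three-valued logic Ł3 and Bochvar's internal three-valued logic treat I differently under the binary connectives.

F; I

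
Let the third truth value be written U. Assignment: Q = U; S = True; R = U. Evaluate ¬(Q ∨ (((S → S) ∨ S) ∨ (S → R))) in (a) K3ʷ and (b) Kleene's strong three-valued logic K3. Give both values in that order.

U; False

In K3ʷ: S → S = True → True = True
(S → S) ∨ S = True ∨ True = True
S → R = True → U = U
((S → S) ∨ S) ∨ (S → R) = True ∨ U = U
Q ∨ (((S → S) ∨ S) ∨ (S → R)) = U ∨ U = U
¬(Q ∨ (((S → S) ∨ S) ∨ (S → R))) = ¬U = U
In Kleene's strong three-valued logic K3: S → S = True → True = True
(S → S) ∨ S = True ∨ True = True
S → R = True → U = U  [¬True ∨ U]
((S → S) ∨ S) ∨ (S → R) = True ∨ U = True
Q ∨ (((S → S) ∨ S) ∨ (S → R)) = U ∨ True = True
¬(Q ∨ (((S → S) ∨ S) ∨ (S → R))) = ¬True = False
They differ because K3ʷ and Kleene's strong three-valued logic K3 treat U differently under the binary connectives.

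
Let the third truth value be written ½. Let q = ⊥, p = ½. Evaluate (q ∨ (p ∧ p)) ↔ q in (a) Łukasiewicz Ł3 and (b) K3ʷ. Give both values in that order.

½; ½

In Łukasiewicz Ł3: p ∧ p = ½ ∧ ½ = ½
q ∨ (p ∧ p) = ⊥ ∨ ½ = ½
(q ∨ (p ∧ p)) ↔ q = ½ ↔ ⊥ = ½
In K3ʷ: p ∧ p = ½ ∧ ½ = ½
q ∨ (p ∧ p) = ⊥ ∨ ½ = ½
(q ∨ (p ∧ p)) ↔ q = ½ ↔ ⊥ = ½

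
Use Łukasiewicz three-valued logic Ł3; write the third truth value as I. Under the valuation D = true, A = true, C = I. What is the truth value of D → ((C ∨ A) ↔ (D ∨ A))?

true

C ∨ A = I ∨ true = true
D ∨ A = true ∨ true = true
(C ∨ A) ↔ (D ∨ A) = true ↔ true = true
D → ((C ∨ A) ↔ (D ∨ A)) = true → true = true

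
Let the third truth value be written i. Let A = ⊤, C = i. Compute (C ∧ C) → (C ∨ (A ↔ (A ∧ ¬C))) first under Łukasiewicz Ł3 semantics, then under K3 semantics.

⊤; i

In Łukasiewicz Ł3: C ∧ C = i ∧ i = i
¬C = ¬i = i
A ∧ ¬C = ⊤ ∧ i = i
A ↔ (A ∧ ¬C) = ⊤ ↔ i = i
C ∨ (A ↔ (A ∧ ¬C)) = i ∨ i = i
(C ∧ C) → (C ∨ (A ↔ (A ∧ ¬C))) = i → i = ⊤
In K3: C ∧ C = i ∧ i = i
¬C = ¬i = i
A ∧ ¬C = ⊤ ∧ i = i
A ↔ (A ∧ ¬C) = ⊤ ↔ i = i
C ∨ (A ↔ (A ∧ ¬C)) = i ∨ i = i
(C ∧ C) → (C ∨ (A ↔ (A ∧ ¬C))) = i → i = i  [¬i ∨ i]
They differ because Łukasiewicz Ł3 and K3 treat i differently under implication.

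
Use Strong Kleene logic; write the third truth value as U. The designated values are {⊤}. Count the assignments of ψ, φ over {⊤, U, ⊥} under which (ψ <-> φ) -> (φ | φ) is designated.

Designated under: (ψ=⊤, φ=⊤); (ψ=⊤, φ=⊥); (ψ=U, φ=⊤); (ψ=⊥, φ=⊤).

4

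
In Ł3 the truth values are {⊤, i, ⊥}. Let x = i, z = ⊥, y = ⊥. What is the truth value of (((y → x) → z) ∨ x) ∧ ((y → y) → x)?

y → x = ⊥ → i = ⊤  [min(1, 1−0+½)]
(y → x) → z = ⊤ → ⊥ = ⊥
((y → x) → z) ∨ x = ⊥ ∨ i = i
y → y = ⊥ → ⊥ = ⊤
(y → y) → x = ⊤ → i = i
(((y → x) → z) ∨ x) ∧ ((y → y) → x) = i ∧ i = i

i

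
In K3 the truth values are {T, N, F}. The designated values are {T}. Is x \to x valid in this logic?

No

Countermodel: x=N gives N, which is not designated.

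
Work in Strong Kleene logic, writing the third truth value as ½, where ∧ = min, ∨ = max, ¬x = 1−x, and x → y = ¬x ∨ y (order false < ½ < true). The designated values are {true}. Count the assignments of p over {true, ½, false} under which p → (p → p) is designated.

p=true: true ✓
p=½: ½ ·
p=false: true ✓

2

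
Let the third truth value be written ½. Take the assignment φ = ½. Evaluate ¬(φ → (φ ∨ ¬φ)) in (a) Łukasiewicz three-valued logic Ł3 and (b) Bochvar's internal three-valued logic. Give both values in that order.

In Łukasiewicz three-valued logic Ł3: ¬φ = ¬½ = ½
φ ∨ ¬φ = ½ ∨ ½ = ½
φ → (φ ∨ ¬φ) = ½ → ½ = T
¬(φ → (φ ∨ ¬φ)) = ¬T = F
In Bochvar's internal three-valued logic: ¬φ = ¬½ = ½
φ ∨ ¬φ = ½ ∨ ½ = ½
φ → (φ ∨ ¬φ) = ½ → ½ = ½  [any arg is the third value ⇒ result is the third value]
¬(φ → (φ ∨ ¬φ)) = ¬½ = ½
They differ because Łukasiewicz three-valued logic Ł3 and Bochvar's internal three-valued logic treat ½ differently under the binary connectives.

F; ½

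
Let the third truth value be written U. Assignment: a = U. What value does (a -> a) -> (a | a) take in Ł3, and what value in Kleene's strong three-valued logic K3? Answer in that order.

In Ł3: a -> a = U -> U = T  [min(1, 1−½+½)]
a | a = U | U = U
(a -> a) -> (a | a) = T -> U = U
In Kleene's strong three-valued logic K3: a -> a = U -> U = U
a | a = U | U = U
(a -> a) -> (a | a) = U -> U = U

U; U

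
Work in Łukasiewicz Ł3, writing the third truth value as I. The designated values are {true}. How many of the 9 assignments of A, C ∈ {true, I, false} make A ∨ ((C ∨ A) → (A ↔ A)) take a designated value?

9

Of the 9 assignments, 9 give a value in {true}.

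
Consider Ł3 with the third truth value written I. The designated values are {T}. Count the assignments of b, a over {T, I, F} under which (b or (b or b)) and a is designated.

Designated under: (b=T, a=T).

1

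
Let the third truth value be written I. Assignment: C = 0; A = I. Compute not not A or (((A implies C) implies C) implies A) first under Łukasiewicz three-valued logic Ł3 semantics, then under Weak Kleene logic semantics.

In Łukasiewicz three-valued logic Ł3: not A = not I = I
not not A = not I = I
A implies C = I implies 0 = I
(A implies C) implies C = I implies 0 = I
((A implies C) implies C) implies A = I implies I = 1
not not A or (((A implies C) implies C) implies A) = I or 1 = 1
In Weak Kleene logic: not A = not I = I
not not A = not I = I
A implies C = I implies 0 = I  [any arg is the third value ⇒ result is the third value]
(A implies C) implies C = I implies 0 = I
((A implies C) implies C) implies A = I implies I = I
not not A or (((A implies C) implies C) implies A) = I or I = I
They differ because Łukasiewicz three-valued logic Ł3 and Weak Kleene logic treat I differently under the binary connectives.

1; I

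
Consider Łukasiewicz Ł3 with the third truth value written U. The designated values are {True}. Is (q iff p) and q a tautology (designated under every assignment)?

Countermodel: q=True, p=U gives U, which is not designated.

No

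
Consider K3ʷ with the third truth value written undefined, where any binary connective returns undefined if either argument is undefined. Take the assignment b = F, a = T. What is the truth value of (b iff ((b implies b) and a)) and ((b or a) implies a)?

F

b implies b = F implies F = T
(b implies b) and a = T and T = T
b iff ((b implies b) and a) = F iff T = F
b or a = F or T = T
(b or a) implies a = T implies T = T
(b iff ((b implies b) and a)) and ((b or a) implies a) = F and T = F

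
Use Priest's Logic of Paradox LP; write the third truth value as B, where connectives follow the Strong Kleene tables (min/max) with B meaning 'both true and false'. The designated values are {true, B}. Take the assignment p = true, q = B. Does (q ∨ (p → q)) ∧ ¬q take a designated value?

Yes

p → q = true → B = B  [¬true ∨ B]
q ∨ (p → q) = B ∨ B = B
¬q = ¬B = B
(q ∨ (p → q)) ∧ ¬q = B ∧ B = B
B ∈ {true, B}.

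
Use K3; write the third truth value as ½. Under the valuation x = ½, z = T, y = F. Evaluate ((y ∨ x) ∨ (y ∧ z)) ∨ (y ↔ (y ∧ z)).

y ∨ x = F ∨ ½ = ½
y ∧ z = F ∧ T = F
(y ∨ x) ∨ (y ∧ z) = ½ ∨ F = ½
y ∧ z = F ∧ T = F
y ↔ (y ∧ z) = F ↔ F = T
((y ∨ x) ∨ (y ∧ z)) ∨ (y ↔ (y ∧ z)) = ½ ∨ T = T

T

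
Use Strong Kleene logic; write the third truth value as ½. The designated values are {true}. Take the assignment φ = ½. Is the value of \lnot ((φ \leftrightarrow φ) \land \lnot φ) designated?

No

φ \leftrightarrow φ = ½ \leftrightarrow ½ = ½
\lnot φ = \lnot ½ = ½
(φ \leftrightarrow φ) \land \lnot φ = ½ \land ½ = ½
\lnot ((φ \leftrightarrow φ) \land \lnot φ) = \lnot ½ = ½
½ ∉ {true}.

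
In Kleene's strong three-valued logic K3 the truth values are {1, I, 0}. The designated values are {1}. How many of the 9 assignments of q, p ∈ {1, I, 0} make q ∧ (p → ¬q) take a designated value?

Designated under: (q=1, p=0).

1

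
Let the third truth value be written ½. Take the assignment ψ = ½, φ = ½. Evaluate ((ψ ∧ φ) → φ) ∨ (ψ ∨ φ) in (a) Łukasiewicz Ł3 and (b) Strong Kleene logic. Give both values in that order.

In Łukasiewicz Ł3: ψ ∧ φ = ½ ∧ ½ = ½
(ψ ∧ φ) → φ = ½ → ½ = 1  [min(1, 1−½+½)]
ψ ∨ φ = ½ ∨ ½ = ½
((ψ ∧ φ) → φ) ∨ (ψ ∨ φ) = 1 ∨ ½ = 1
In Strong Kleene logic: ψ ∧ φ = ½ ∧ ½ = ½
(ψ ∧ φ) → φ = ½ → ½ = ½  [¬½ ∨ ½]
ψ ∨ φ = ½ ∨ ½ = ½
((ψ ∧ φ) → φ) ∨ (ψ ∨ φ) = ½ ∨ ½ = ½
They differ because Łukasiewicz Ł3 and Strong Kleene logic treat ½ differently under implication.

1; ½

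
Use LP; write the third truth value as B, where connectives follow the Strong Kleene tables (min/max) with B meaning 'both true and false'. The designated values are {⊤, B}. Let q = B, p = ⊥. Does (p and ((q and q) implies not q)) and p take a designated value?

q and q = B and B = B
not q = not B = B
(q and q) implies not q = B implies B = B
p and ((q and q) implies not q) = ⊥ and B = ⊥
(p and ((q and q) implies not q)) and p = ⊥ and ⊥ = ⊥
⊥ ∉ {⊤, B}.

No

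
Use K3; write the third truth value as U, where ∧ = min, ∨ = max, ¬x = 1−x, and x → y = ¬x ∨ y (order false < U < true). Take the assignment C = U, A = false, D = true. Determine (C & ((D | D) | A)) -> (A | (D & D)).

true

D | D = true | true = true
(D | D) | A = true | false = true
C & ((D | D) | A) = U & true = U
D & D = true & true = true
A | (D & D) = false | true = true
(C & ((D | D) | A)) -> (A | (D & D)) = U -> true = true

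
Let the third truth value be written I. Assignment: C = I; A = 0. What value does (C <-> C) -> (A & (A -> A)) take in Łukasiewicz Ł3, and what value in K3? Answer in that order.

In Łukasiewicz Ł3: C <-> C = I <-> I = 1
A -> A = 0 -> 0 = 1
A & (A -> A) = 0 & 1 = 0
(C <-> C) -> (A & (A -> A)) = 1 -> 0 = 0
In K3: C <-> C = I <-> I = I
A -> A = 0 -> 0 = 1
A & (A -> A) = 0 & 1 = 0
(C <-> C) -> (A & (A -> A)) = I -> 0 = I  [~I | 0]
They differ because Łukasiewicz Ł3 and K3 treat I differently under implication.

0; I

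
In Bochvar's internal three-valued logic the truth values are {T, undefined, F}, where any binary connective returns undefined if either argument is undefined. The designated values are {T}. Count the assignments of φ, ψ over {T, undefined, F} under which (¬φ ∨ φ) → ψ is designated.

Designated under: (φ=T, ψ=T); (φ=F, ψ=T).

2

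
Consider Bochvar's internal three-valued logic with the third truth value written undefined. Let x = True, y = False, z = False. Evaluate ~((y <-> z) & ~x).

True

y <-> z = False <-> False = True
~x = ~True = False
(y <-> z) & ~x = True & False = False
~((y <-> z) & ~x) = ~False = True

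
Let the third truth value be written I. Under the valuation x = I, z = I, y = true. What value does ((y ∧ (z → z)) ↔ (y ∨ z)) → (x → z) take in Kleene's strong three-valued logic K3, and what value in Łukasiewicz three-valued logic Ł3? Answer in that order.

In Kleene's strong three-valued logic K3: z → z = I → I = I
y ∧ (z → z) = true ∧ I = I
y ∨ z = true ∨ I = true
(y ∧ (z → z)) ↔ (y ∨ z) = I ↔ true = I
x → z = I → I = I
((y ∧ (z → z)) ↔ (y ∨ z)) → (x → z) = I → I = I
In Łukasiewicz three-valued logic Ł3: z → z = I → I = true  [min(1, 1−½+½)]
y ∧ (z → z) = true ∧ true = true
y ∨ z = true ∨ I = true
(y ∧ (z → z)) ↔ (y ∨ z) = true ↔ true = true
x → z = I → I = true
((y ∧ (z → z)) ↔ (y ∨ z)) → (x → z) = true → true = true
They differ because Kleene's strong three-valued logic K3 and Łukasiewicz three-valued logic Ł3 treat I differently under implication.

I; true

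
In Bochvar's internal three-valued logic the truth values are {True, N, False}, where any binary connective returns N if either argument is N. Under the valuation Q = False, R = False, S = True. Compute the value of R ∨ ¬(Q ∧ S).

Q ∧ S = False ∧ True = False
¬(Q ∧ S) = ¬False = True
R ∨ ¬(Q ∧ S) = False ∨ True = True

True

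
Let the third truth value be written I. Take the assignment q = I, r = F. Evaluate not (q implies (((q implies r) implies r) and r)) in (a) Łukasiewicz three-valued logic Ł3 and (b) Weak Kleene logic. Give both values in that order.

I; I

In Łukasiewicz three-valued logic Ł3: q implies r = I implies F = I  [min(1, 1−½+0)]
(q implies r) implies r = I implies F = I
((q implies r) implies r) and r = I and F = F
q implies (((q implies r) implies r) and r) = I implies F = I
not (q implies (((q implies r) implies r) and r)) = not I = I
In Weak Kleene logic: q implies r = I implies F = I
(q implies r) implies r = I implies F = I
((q implies r) implies r) and r = I and F = I
q implies (((q implies r) implies r) and r) = I implies I = I
not (q implies (((q implies r) implies r) and r)) = not I = I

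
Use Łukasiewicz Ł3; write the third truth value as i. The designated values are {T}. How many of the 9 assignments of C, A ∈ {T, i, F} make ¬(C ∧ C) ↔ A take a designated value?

3

Designated under: (C=T, A=F); (C=i, A=i); (C=F, A=T).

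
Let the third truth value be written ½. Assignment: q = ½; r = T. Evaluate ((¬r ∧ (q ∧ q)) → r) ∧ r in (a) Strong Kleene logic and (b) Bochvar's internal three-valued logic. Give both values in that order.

In Strong Kleene logic: ¬r = ¬T = F
q ∧ q = ½ ∧ ½ = ½
¬r ∧ (q ∧ q) = F ∧ ½ = F
(¬r ∧ (q ∧ q)) → r = F → T = T
((¬r ∧ (q ∧ q)) → r) ∧ r = T ∧ T = T
In Bochvar's internal three-valued logic: ¬r = ¬T = F
q ∧ q = ½ ∧ ½ = ½
¬r ∧ (q ∧ q) = F ∧ ½ = ½
(¬r ∧ (q ∧ q)) → r = ½ → T = ½  [any arg is the third value ⇒ result is the third value]
((¬r ∧ (q ∧ q)) → r) ∧ r = ½ ∧ T = ½
They differ because Strong Kleene logic and Bochvar's internal three-valued logic treat ½ differently under the binary connectives.

T; ½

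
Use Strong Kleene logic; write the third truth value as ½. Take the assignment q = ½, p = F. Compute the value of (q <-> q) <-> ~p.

q <-> q = ½ <-> ½ = ½
~p = ~F = T
(q <-> q) <-> ~p = ½ <-> T = ½

½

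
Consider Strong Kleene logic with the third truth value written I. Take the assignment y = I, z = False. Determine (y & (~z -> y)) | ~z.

True

~z = ~False = True
~z -> y = True -> I = I  [~True | I]
y & (~z -> y) = I & I = I
~z = ~False = True
(y & (~z -> y)) | ~z = I | True = True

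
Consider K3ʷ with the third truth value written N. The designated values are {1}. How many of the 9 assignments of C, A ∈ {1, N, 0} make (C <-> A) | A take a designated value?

3

Designated under: (C=1, A=1); (C=0, A=1); (C=0, A=0).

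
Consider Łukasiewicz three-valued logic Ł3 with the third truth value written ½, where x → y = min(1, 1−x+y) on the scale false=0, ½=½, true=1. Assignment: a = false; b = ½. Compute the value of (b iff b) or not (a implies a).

true

b iff b = ½ iff ½ = true  [1 − |½−½|]
a implies a = false implies false = true
not (a implies a) = not true = false
(b iff b) or not (a implies a) = true or false = true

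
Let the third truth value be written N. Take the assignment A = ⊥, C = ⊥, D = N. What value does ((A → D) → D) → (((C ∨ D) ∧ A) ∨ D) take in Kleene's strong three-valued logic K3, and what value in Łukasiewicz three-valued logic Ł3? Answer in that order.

In Kleene's strong three-valued logic K3: A → D = ⊥ → N = ⊤  [¬⊥ ∨ N]
(A → D) → D = ⊤ → N = N
C ∨ D = ⊥ ∨ N = N
(C ∨ D) ∧ A = N ∧ ⊥ = ⊥
((C ∨ D) ∧ A) ∨ D = ⊥ ∨ N = N
((A → D) → D) → (((C ∨ D) ∧ A) ∨ D) = N → N = N
In Łukasiewicz three-valued logic Ł3: A → D = ⊥ → N = ⊤
(A → D) → D = ⊤ → N = N
C ∨ D = ⊥ ∨ N = N
(C ∨ D) ∧ A = N ∧ ⊥ = ⊥
((C ∨ D) ∧ A) ∨ D = ⊥ ∨ N = N
((A → D) → D) → (((C ∨ D) ∧ A) ∨ D) = N → N = ⊤
They differ because Kleene's strong three-valued logic K3 and Łukasiewicz three-valued logic Ł3 treat N differently under implication.

N; ⊤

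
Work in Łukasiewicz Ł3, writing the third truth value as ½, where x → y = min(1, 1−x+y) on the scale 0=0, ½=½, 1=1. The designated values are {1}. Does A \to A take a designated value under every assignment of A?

Yes

Every assignment of A over {1, ½, 0} gives a value in {1}.
In particular, with A=½: A \to A = 1.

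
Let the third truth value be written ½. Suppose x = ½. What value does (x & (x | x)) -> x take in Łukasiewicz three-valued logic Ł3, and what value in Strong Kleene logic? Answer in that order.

1; ½

In Łukasiewicz three-valued logic Ł3: x | x = ½ | ½ = ½
x & (x | x) = ½ & ½ = ½
(x & (x | x)) -> x = ½ -> ½ = 1  [min(1, 1−½+½)]
In Strong Kleene logic: x | x = ½ | ½ = ½
x & (x | x) = ½ & ½ = ½
(x & (x | x)) -> x = ½ -> ½ = ½  [~½ | ½]
They differ because Łukasiewicz three-valued logic Ł3 and Strong Kleene logic treat ½ differently under implication.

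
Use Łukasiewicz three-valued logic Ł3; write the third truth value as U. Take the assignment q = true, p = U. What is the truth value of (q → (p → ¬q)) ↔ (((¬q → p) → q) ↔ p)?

true

¬q = ¬true = false
p → ¬q = U → false = U  [min(1, 1−½+0)]
q → (p → ¬q) = true → U = U
¬q = ¬true = false
¬q → p = false → U = true
(¬q → p) → q = true → true = true
((¬q → p) → q) ↔ p = true ↔ U = U
(q → (p → ¬q)) ↔ (((¬q → p) → q) ↔ p) = U ↔ U = true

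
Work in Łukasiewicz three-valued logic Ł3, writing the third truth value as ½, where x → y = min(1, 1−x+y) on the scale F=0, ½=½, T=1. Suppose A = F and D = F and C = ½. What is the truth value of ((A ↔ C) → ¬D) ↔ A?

A ↔ C = F ↔ ½ = ½  [1 − |0−½|]
¬D = ¬F = T
(A ↔ C) → ¬D = ½ → T = T
((A ↔ C) → ¬D) ↔ A = T ↔ F = F

F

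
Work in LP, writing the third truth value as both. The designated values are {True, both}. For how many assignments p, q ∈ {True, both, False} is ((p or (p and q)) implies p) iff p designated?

Of the 9 assignments, 6 give a value in {True, both}.

6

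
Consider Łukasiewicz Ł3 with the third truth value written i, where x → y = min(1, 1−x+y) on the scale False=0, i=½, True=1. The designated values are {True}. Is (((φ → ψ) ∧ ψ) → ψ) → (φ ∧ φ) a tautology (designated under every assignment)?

Countermodel: φ=i, ψ=True gives i, which is not designated.

No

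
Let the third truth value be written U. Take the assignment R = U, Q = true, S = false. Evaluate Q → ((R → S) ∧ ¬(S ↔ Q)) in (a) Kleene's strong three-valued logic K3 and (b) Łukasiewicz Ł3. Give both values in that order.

In Kleene's strong three-valued logic K3: R → S = U → false = U  [¬U ∨ false]
S ↔ Q = false ↔ true = false
¬(S ↔ Q) = ¬false = true
(R → S) ∧ ¬(S ↔ Q) = U ∧ true = U
Q → ((R → S) ∧ ¬(S ↔ Q)) = true → U = U
In Łukasiewicz Ł3: R → S = U → false = U  [min(1, 1−½+0)]
S ↔ Q = false ↔ true = false
¬(S ↔ Q) = ¬false = true
(R → S) ∧ ¬(S ↔ Q) = U ∧ true = U
Q → ((R → S) ∧ ¬(S ↔ Q)) = true → U = U

U; U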